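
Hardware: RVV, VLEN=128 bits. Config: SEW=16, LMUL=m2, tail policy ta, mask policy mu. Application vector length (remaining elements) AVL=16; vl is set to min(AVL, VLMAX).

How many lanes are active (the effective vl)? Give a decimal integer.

VLMAX = VLEN×LMUL/SEW = 128×2/16 = 16
vl ← min(16, 16) = 16

vl = 16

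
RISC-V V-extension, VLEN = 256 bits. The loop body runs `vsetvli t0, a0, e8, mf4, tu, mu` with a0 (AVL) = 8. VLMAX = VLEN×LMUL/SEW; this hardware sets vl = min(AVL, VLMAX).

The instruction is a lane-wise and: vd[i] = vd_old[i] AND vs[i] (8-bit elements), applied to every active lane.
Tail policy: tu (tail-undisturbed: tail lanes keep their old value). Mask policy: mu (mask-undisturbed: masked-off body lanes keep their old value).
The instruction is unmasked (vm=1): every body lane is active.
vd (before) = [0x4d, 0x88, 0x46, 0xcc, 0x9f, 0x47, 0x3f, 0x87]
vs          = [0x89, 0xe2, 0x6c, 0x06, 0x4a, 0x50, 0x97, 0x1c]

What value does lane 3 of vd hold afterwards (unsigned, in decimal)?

vd[3] = 4

VLMAX = (256 × 1/4) / 8 = 8 lanes
vl = min(AVL, VLMAX) = min(8, 8) = 8
vd[0] and(0x4d,0x89) -> 0x09
vd[1] and(0x88,0xe2) -> 0x80
vd[2] and(0x46,0x6c) -> 0x44
vd[3] and(0xcc,0x06) -> 0x04
vd[4] and(0x9f,0x4a) -> 0x0a
vd[5] and(0x47,0x50) -> 0x40
vd[6] and(0x3f,0x97) -> 0x17
vd[7] and(0x87,0x1c) -> 0x04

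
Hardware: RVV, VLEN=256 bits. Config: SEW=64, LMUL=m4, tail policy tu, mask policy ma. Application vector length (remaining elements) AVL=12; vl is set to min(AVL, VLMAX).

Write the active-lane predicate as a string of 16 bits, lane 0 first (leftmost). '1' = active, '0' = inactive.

predicate = 1111111111110000

VLMAX = (256 × 4) / 64 = 16 lanes
vl ← min(12, 16) = 12
bits (lane 0 leftmost): 1111111111110000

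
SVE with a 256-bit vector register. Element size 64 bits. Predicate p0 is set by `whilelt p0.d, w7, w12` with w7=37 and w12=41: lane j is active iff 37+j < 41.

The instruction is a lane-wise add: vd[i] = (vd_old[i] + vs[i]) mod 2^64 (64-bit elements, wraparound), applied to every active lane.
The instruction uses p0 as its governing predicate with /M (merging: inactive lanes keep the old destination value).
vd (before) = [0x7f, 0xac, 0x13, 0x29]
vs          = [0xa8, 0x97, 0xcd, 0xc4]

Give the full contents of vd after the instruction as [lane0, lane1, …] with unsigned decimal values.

vd = [295, 323, 224, 237]

lane count: 256 div 64 = 4
whilelt: lane j active iff 37+j < 41 → j < 4 → 4 active
  i=0: add(0x7f,0xa8) → 295
  i=1: add(0xac,0x97) → 323
  i=2: add(0x13,0xcd) → 224
  i=3: add(0x29,0xc4) → 237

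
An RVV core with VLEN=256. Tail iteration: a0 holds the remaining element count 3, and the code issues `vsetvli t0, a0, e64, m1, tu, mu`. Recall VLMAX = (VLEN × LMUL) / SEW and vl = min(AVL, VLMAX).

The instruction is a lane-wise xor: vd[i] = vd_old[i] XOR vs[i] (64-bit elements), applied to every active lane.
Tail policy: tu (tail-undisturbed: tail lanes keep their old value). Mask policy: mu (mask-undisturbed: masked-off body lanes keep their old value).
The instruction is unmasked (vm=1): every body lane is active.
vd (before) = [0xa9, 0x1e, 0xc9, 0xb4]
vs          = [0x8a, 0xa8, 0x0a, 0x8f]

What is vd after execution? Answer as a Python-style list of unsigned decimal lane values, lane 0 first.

vd = [35, 182, 195, 180]

VLMAX = (256 × 1) / 64 = 4 lanes
vl ← min(3, 4) = 3
lane  0: xor(0xa9,0x8a) ⇒ 0x23
lane  1: xor(0x1e,0xa8) ⇒ 0xb6
lane  2: xor(0xc9,0x0a) ⇒ 0xc3
lane  3: tail/keep ⇒ 0xb4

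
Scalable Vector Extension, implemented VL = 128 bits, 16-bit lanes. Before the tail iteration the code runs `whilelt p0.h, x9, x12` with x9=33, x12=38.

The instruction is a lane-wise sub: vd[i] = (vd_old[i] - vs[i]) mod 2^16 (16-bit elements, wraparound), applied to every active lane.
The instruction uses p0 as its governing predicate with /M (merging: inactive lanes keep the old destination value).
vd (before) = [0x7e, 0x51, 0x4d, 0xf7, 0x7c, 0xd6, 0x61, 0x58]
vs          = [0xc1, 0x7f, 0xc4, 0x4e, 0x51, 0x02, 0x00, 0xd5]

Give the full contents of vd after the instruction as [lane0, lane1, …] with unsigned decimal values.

lane count: 128 div 16 = 8
p0[j] = (33+j < 38); true for j=0..4 → 5 lanes set
vd[0] sub(0x7e,0xc1) -> 0xffbd
vd[1] sub(0x51,0x7f) -> 0xffd2
vd[2] sub(0x4d,0xc4) -> 0xff89
vd[3] sub(0xf7,0x4e) -> 0xa9
vd[4] sub(0x7c,0x51) -> 0x2b
vd[5] tail/keep -> 0xd6
vd[6] tail/keep -> 0x61
vd[7] tail/keep -> 0x58

vd = [65469, 65490, 65417, 169, 43, 214, 97, 88]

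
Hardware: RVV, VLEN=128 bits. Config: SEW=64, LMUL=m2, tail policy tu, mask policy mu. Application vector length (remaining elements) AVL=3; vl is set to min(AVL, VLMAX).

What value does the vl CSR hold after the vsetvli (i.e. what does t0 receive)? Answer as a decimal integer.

VLMAX = (128 × 2) / 64 = 4 lanes
vl = min(AVL, VLMAX) = min(3, 4) = 3

vl = 3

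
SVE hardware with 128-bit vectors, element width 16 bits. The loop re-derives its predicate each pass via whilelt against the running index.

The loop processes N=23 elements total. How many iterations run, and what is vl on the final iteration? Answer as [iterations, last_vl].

[iterations, last_vl] = [3, 7]

128-bit reg / 16-bit elem → 8 lanes
N=23: ⌈23/8⌉ = 3 iters; last vl = 23 − 2×8 = 7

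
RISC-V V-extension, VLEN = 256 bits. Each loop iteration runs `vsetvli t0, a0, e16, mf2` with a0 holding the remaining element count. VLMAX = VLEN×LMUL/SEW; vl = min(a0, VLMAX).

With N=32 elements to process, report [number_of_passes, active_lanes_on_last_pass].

VLMAX = (256 × 1/2) / 16 = 8 lanes
N=32: ⌈32/8⌉ = 4 iters; last vl = 32 − 3×8 = 8

[iterations, last_vl] = [4, 8]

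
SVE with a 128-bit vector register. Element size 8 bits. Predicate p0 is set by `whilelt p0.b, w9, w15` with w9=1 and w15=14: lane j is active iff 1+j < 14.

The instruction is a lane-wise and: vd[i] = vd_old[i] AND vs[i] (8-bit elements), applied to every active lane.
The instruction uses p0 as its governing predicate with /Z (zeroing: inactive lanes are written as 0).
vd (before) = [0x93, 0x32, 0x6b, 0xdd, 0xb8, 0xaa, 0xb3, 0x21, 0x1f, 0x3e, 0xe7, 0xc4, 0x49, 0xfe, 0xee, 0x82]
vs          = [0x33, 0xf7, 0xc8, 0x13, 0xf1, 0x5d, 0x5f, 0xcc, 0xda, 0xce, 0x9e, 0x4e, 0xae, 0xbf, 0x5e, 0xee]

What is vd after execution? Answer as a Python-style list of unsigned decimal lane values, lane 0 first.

vd = [19, 50, 72, 17, 176, 8, 19, 0, 26, 14, 134, 68, 8, 0, 0, 0]

128-bit reg / 8-bit elem → 16 lanes
active while 1+j < 14, i.e. j ∈ [0,13) capped at 16 ⇒ 13
vd[0] and(0x93,0x33) -> 0x13
vd[1] and(0x32,0xf7) -> 0x32
vd[2] and(0x6b,0xc8) -> 0x48
vd[3] and(0xdd,0x13) -> 0x11
vd[4] and(0xb8,0xf1) -> 0xb0
vd[5] and(0xaa,0x5d) -> 0x08
vd[6] and(0xb3,0x5f) -> 0x13
vd[7] and(0x21,0xcc) -> 0x00
vd[8] and(0x1f,0xda) -> 0x1a
vd[9] and(0x3e,0xce) -> 0x0e
vd[10] and(0xe7,0x9e) -> 0x86
vd[11] and(0xc4,0x4e) -> 0x44
vd[12] and(0x49,0xae) -> 0x08
vd[13] tail/zero -> 0x00
vd[14] tail/zero -> 0x00
vd[15] tail/zero -> 0x00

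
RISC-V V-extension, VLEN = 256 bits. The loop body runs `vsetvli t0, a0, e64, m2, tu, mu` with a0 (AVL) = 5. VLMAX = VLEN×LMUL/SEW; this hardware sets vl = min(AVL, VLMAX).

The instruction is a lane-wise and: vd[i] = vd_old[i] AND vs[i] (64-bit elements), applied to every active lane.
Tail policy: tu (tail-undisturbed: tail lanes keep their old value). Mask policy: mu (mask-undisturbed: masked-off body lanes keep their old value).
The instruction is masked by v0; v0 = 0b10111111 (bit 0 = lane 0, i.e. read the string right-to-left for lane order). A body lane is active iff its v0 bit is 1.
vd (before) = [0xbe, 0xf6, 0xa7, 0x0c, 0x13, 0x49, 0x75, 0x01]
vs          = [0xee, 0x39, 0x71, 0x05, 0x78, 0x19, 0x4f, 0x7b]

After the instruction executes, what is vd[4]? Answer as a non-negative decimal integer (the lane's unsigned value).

VLMAX = VLEN×LMUL/SEW = 256×2/64 = 8
vl = min(AVL, VLMAX) = min(5, 8) = 5
lane  0: and(0xbe,0xee) ⇒ 0xae
lane  1: and(0xf6,0x39) ⇒ 0x30
lane  2: and(0xa7,0x71) ⇒ 0x21
lane  3: and(0x0c,0x05) ⇒ 0x04
lane  4: and(0x13,0x78) ⇒ 0x10
lane  5: tail/keep ⇒ 0x49
lane  6: tail/keep ⇒ 0x75
lane  7: tail/keep ⇒ 0x01

vd[4] = 16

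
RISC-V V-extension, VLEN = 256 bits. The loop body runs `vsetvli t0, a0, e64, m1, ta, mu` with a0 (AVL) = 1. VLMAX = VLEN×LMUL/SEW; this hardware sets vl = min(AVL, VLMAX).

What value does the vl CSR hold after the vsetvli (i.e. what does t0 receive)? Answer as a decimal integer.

vl = 1

lanes per group: 256·1/64 = 4
vl = min(AVL, VLMAX) = min(1, 4) = 1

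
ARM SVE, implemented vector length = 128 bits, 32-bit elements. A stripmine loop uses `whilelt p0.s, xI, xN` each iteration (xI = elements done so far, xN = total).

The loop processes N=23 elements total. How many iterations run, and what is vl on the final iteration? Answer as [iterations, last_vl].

[iterations, last_vl] = [6, 3]

register lanes = 128/32 = 4
N=23: ⌈23/4⌉ = 6 iters; last vl = 23 − 5×4 = 3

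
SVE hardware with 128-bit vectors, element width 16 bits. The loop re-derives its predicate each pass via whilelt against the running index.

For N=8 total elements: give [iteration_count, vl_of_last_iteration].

lane count: 128 div 16 = 8
N=8: ⌈8/8⌉ = 1 iters; last vl = 8 − 0×8 = 8

[iterations, last_vl] = [1, 8]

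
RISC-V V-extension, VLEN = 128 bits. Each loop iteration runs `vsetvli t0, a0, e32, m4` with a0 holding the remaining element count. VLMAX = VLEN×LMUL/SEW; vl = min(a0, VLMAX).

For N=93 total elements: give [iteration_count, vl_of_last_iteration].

[iterations, last_vl] = [6, 13]

VLMAX = VLEN×LMUL/SEW = 128×4/32 = 16
93 elements at 16/iter → 6 passes, remainder 13 on the last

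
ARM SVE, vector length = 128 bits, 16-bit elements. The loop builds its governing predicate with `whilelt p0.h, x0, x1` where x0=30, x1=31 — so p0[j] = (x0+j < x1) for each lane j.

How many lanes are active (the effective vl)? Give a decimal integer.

vl = 1

lane count: 128 div 16 = 8
whilelt: lane j active iff 30+j < 31 → j < 1 → 1 active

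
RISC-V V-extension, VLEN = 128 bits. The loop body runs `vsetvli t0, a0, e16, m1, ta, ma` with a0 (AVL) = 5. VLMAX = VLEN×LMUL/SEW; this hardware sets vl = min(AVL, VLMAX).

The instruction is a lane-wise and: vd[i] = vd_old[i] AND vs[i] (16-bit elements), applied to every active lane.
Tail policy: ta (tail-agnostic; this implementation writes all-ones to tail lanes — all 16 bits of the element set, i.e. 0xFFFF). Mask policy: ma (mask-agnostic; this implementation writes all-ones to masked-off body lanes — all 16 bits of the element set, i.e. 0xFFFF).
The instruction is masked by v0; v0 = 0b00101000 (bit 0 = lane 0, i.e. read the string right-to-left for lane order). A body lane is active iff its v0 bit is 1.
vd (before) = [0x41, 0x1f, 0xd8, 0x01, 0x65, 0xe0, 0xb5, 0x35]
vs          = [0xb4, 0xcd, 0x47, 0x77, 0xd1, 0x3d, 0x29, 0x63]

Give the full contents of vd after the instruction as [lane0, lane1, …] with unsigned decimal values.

vd = [65535, 65535, 65535, 1, 65535, 65535, 65535, 65535]

lanes per group: 128·1/16 = 8
AVL=5 ≤ VLMAX=8, so vl = 5
[0] mask-off/ones = 0xffff
[1] mask-off/ones = 0xffff
[2] mask-off/ones = 0xffff
[3] and(0x01,0x77) = 0x01
[4] mask-off/ones = 0xffff
[5] tail/ones = 0xffff
[6] tail/ones = 0xffff
[7] tail/ones = 0xffff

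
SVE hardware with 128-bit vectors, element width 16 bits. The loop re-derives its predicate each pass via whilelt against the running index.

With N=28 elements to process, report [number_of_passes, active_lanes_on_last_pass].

[iterations, last_vl] = [4, 4]

lane count: 128 div 16 = 8
28 elements at 8/iter → 4 passes, remainder 4 on the last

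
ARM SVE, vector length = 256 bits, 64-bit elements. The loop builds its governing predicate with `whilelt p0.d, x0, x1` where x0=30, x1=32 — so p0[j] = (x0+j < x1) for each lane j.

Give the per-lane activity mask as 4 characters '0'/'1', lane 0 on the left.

predicate = 1100

register lanes = 256/64 = 4
p0[j] = (30+j < 32); true for j=0..1 → 2 lanes set
bits (lane 0 leftmost): 1100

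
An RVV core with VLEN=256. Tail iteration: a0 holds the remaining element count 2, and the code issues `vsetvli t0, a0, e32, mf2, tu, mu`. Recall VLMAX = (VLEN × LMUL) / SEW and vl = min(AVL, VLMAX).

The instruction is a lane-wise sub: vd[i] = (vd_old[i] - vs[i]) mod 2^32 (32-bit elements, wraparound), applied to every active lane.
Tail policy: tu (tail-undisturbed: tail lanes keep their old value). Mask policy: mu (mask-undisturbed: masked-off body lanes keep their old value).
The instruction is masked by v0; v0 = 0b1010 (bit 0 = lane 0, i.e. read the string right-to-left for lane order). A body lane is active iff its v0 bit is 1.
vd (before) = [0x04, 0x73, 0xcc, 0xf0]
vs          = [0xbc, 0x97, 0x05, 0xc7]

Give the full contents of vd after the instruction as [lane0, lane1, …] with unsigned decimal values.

VLMAX = VLEN×LMUL/SEW = 256×1/2/32 = 4
vl = min(AVL, VLMAX) = min(2, 4) = 2
  i=0: mask-off/keep → 4
  i=1: sub(0x73,0x97) → 4294967260
  i=2: tail/keep → 204
  i=3: tail/keep → 240

vd = [4, 4294967260, 204, 240]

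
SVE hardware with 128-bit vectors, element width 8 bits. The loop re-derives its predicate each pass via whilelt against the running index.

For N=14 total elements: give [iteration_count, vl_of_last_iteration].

[iterations, last_vl] = [1, 14]

lane count: 128 div 8 = 16
14 elements at 16/iter → 1 passes, remainder 14 on the last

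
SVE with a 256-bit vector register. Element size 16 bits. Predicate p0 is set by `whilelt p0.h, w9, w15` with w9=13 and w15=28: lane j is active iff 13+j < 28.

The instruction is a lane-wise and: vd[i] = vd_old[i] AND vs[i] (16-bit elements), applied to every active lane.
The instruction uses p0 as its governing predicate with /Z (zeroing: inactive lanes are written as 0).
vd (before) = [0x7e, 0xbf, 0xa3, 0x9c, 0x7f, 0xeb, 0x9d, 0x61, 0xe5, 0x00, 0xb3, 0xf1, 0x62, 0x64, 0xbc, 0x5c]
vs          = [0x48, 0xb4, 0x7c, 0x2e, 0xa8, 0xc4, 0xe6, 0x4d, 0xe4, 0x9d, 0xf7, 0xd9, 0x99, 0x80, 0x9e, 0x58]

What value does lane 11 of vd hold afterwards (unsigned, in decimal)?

vd[11] = 209

256-bit reg / 16-bit elem → 16 lanes
whilelt: lane j active iff 13+j < 28 → j < 15 → 15 active
lane  0: and(0x7e,0x48) ⇒ 0x48
lane  1: and(0xbf,0xb4) ⇒ 0xb4
lane  2: and(0xa3,0x7c) ⇒ 0x20
lane  3: and(0x9c,0x2e) ⇒ 0x0c
lane  4: and(0x7f,0xa8) ⇒ 0x28
lane  5: and(0xeb,0xc4) ⇒ 0xc0
lane  6: and(0x9d,0xe6) ⇒ 0x84
lane  7: and(0x61,0x4d) ⇒ 0x41
lane  8: and(0xe5,0xe4) ⇒ 0xe4
lane  9: and(0x00,0x9d) ⇒ 0x00
lane 10: and(0xb3,0xf7) ⇒ 0xb3
lane 11: and(0xf1,0xd9) ⇒ 0xd1
lane 12: and(0x62,0x99) ⇒ 0x00
lane 13: and(0x64,0x80) ⇒ 0x00
lane 14: and(0xbc,0x9e) ⇒ 0x9c
lane 15: tail/zero ⇒ 0x00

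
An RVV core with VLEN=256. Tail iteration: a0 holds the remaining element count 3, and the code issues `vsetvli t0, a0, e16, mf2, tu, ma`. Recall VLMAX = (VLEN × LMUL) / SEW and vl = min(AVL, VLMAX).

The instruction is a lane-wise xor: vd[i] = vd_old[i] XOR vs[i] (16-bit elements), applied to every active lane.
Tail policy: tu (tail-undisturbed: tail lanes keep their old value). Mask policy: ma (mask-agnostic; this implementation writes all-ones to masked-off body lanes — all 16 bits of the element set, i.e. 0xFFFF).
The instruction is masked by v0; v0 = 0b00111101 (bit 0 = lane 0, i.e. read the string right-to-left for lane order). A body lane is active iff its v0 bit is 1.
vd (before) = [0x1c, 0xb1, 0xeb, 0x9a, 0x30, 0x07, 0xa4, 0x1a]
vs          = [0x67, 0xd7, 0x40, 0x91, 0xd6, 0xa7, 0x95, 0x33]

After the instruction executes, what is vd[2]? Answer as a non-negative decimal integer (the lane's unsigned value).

VLMAX = VLEN×LMUL/SEW = 256×1/2/16 = 8
vl = min(AVL, VLMAX) = min(3, 8) = 3
lane  0: xor(0x1c,0x67) ⇒ 0x7b
lane  1: mask-off/ones ⇒ 0xffff
lane  2: xor(0xeb,0x40) ⇒ 0xab
lane  3: tail/keep ⇒ 0x9a
lane  4: tail/keep ⇒ 0x30
lane  5: tail/keep ⇒ 0x07
lane  6: tail/keep ⇒ 0xa4
lane  7: tail/keep ⇒ 0x1a

vd[2] = 171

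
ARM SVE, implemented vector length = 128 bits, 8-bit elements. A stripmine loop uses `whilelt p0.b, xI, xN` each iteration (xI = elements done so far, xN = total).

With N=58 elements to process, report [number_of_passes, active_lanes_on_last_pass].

128-bit reg / 8-bit elem → 16 lanes
58 elements at 16/iter → 4 passes, remainder 10 on the last

[iterations, last_vl] = [4, 10]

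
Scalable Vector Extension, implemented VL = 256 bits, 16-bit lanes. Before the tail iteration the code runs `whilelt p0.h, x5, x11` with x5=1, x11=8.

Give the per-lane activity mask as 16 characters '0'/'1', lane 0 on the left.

predicate = 1111111000000000

register lanes = 256/16 = 16
whilelt: lane j active iff 1+j < 8 → j < 7 → 7 active
bits (lane 0 leftmost): 1111111000000000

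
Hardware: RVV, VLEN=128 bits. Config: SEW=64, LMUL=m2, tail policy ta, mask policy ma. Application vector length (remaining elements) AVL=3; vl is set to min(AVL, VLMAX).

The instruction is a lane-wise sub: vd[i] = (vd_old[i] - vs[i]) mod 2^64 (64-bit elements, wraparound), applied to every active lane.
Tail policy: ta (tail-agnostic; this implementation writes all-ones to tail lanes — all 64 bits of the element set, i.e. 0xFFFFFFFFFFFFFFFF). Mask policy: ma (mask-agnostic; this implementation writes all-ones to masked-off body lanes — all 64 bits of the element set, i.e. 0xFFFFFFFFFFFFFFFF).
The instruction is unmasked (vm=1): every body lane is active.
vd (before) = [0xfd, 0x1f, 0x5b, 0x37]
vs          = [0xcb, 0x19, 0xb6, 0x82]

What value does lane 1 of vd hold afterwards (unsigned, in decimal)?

VLMAX = (128 × 2) / 64 = 4 lanes
vl ← min(3, 4) = 3
lane  0: sub(0xfd,0xcb) ⇒ 0x32
lane  1: sub(0x1f,0x19) ⇒ 0x06
lane  2: sub(0x5b,0xb6) ⇒ 0xffffffffffffffa5
lane  3: tail/ones ⇒ 0xffffffffffffffff

vd[1] = 6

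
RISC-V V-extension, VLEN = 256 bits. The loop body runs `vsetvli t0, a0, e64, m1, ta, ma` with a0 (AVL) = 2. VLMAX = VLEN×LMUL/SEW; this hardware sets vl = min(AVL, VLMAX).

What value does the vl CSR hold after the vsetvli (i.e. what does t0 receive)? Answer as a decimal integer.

vl = 2

VLMAX = (256 × 1) / 64 = 4 lanes
vl = min(AVL, VLMAX) = min(2, 4) = 2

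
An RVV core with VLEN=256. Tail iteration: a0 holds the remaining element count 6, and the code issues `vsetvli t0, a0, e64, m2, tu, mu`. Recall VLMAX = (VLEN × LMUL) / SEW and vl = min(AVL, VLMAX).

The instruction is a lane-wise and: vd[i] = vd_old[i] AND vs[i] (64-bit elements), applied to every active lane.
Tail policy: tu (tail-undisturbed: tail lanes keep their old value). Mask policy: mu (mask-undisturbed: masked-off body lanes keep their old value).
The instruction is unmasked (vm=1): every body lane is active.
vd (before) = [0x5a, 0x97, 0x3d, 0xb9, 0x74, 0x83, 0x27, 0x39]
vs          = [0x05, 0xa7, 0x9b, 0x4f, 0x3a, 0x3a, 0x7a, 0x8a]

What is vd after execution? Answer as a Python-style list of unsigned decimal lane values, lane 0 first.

vd = [0, 135, 25, 9, 48, 2, 39, 57]

VLMAX = VLEN×LMUL/SEW = 256×2/64 = 8
vl = min(AVL, VLMAX) = min(6, 8) = 6
  i=0: and(0x5a,0x05) → 0
  i=1: and(0x97,0xa7) → 135
  i=2: and(0x3d,0x9b) → 25
  i=3: and(0xb9,0x4f) → 9
  i=4: and(0x74,0x3a) → 48
  i=5: and(0x83,0x3a) → 2
  i=6: tail/keep → 39
  i=7: tail/keep → 57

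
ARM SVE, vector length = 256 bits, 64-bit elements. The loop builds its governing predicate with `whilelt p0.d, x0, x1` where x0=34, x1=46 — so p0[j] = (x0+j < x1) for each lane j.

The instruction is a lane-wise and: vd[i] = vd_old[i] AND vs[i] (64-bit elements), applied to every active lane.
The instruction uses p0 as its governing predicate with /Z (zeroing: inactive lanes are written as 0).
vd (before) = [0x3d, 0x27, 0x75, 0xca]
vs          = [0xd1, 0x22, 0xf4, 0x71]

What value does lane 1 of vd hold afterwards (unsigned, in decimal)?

vd[1] = 34

lane count: 256 div 64 = 4
p0[j] = (34+j < 46); true for j=0..3 → 4 lanes set
  i=0: and(0x3d,0xd1) → 17
  i=1: and(0x27,0x22) → 34
  i=2: and(0x75,0xf4) → 116
  i=3: and(0xca,0x71) → 64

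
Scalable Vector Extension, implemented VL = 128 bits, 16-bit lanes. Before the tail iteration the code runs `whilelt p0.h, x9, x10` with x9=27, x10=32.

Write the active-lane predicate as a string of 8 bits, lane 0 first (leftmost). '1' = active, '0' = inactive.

predicate = 11111000

128-bit reg / 16-bit elem → 8 lanes
whilelt: lane j active iff 27+j < 32 → j < 5 → 5 active
bits (lane 0 leftmost): 11111000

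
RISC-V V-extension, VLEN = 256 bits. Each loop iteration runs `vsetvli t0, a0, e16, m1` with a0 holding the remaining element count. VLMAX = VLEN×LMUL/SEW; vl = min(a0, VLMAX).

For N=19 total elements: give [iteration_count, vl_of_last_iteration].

lanes per group: 256·1/16 = 16
iterations = ceil(19/16) = 2; final-pass vl = 3

[iterations, last_vl] = [2, 3]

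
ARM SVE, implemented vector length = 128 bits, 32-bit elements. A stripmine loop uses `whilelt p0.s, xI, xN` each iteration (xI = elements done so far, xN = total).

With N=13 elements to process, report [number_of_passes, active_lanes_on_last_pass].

[iterations, last_vl] = [4, 1]

register lanes = 128/32 = 4
iterations = ceil(13/4) = 4; final-pass vl = 1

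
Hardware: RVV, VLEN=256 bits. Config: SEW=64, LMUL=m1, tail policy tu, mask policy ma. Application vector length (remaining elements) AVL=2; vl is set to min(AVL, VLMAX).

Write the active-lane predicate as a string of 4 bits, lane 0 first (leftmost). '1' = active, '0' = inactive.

predicate = 1100

lanes per group: 256·1/64 = 4
vl = min(AVL, VLMAX) = min(2, 4) = 2
bits (lane 0 leftmost): 1100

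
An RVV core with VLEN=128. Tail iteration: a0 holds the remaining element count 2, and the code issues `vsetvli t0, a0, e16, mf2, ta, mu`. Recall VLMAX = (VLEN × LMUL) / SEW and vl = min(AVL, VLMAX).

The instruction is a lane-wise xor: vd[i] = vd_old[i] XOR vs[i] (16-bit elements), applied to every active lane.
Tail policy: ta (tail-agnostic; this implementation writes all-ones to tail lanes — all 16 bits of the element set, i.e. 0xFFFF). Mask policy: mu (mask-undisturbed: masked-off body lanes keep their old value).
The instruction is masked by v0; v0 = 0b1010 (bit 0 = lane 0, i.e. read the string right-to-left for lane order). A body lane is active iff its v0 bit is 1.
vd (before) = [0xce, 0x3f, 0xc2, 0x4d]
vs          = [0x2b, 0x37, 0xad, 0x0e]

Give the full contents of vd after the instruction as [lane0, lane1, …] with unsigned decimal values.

VLMAX = (128 × 1/2) / 16 = 4 lanes
vl ← min(2, 4) = 2
vd[0] mask-off/keep -> 0xce
vd[1] xor(0x3f,0x37) -> 0x08
vd[2] tail/ones -> 0xffff
vd[3] tail/ones -> 0xffff

vd = [206, 8, 65535, 65535]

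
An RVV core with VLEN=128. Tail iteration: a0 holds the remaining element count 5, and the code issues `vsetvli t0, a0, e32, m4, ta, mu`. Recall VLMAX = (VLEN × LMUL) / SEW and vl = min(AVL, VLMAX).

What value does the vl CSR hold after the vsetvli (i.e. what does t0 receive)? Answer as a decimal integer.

vl = 5

VLMAX = VLEN×LMUL/SEW = 128×4/32 = 16
AVL=5 ≤ VLMAX=16, so vl = 5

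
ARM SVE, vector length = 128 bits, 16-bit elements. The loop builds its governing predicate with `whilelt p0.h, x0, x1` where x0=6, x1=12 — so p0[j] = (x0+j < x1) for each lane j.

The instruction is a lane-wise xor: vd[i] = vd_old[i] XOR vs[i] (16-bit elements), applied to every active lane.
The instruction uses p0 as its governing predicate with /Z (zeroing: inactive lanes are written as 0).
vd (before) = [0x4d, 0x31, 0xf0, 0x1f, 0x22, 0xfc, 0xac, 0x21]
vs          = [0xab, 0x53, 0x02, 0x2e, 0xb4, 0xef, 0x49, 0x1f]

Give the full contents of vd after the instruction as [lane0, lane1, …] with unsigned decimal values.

vd = [230, 98, 242, 49, 150, 19, 0, 0]

lane count: 128 div 16 = 8
p0[j] = (6+j < 12); true for j=0..5 → 6 lanes set
vd[0] xor(0x4d,0xab) -> 0xe6
vd[1] xor(0x31,0x53) -> 0x62
vd[2] xor(0xf0,0x02) -> 0xf2
vd[3] xor(0x1f,0x2e) -> 0x31
vd[4] xor(0x22,0xb4) -> 0x96
vd[5] xor(0xfc,0xef) -> 0x13
vd[6] tail/zero -> 0x00
vd[7] tail/zero -> 0x00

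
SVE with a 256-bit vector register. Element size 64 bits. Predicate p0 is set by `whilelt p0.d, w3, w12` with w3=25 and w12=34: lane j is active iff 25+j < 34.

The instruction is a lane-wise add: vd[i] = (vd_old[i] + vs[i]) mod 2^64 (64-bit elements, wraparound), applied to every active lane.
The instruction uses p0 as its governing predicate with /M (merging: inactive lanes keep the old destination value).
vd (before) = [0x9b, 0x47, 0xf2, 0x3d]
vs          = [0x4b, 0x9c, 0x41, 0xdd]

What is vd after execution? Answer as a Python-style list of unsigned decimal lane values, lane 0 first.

vd = [230, 227, 307, 282]

lane count: 256 div 64 = 4
whilelt: lane j active iff 25+j < 34 → j < 9 → 4 active
  i=0: add(0x9b,0x4b) → 230
  i=1: add(0x47,0x9c) → 227
  i=2: add(0xf2,0x41) → 307
  i=3: add(0x3d,0xdd) → 282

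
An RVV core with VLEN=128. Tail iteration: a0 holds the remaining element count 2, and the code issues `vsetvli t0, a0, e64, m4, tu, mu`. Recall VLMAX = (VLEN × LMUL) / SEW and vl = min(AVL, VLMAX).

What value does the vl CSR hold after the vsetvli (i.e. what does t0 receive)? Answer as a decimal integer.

lanes per group: 128·4/64 = 8
vl = min(AVL, VLMAX) = min(2, 8) = 2

vl = 2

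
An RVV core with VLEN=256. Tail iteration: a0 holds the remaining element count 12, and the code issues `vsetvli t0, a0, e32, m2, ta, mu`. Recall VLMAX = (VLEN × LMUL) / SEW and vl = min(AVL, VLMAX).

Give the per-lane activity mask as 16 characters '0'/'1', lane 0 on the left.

VLMAX = VLEN×LMUL/SEW = 256×2/32 = 16
AVL=12 ≤ VLMAX=16, so vl = 12
bits (lane 0 leftmost): 1111111111110000

predicate = 1111111111110000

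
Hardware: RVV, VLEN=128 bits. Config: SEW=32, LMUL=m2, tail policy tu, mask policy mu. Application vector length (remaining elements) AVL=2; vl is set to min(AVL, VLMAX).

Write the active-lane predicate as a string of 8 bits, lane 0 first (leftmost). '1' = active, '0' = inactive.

VLMAX = VLEN×LMUL/SEW = 128×2/32 = 8
AVL=2 ≤ VLMAX=8, so vl = 2
bits (lane 0 leftmost): 11000000

predicate = 11000000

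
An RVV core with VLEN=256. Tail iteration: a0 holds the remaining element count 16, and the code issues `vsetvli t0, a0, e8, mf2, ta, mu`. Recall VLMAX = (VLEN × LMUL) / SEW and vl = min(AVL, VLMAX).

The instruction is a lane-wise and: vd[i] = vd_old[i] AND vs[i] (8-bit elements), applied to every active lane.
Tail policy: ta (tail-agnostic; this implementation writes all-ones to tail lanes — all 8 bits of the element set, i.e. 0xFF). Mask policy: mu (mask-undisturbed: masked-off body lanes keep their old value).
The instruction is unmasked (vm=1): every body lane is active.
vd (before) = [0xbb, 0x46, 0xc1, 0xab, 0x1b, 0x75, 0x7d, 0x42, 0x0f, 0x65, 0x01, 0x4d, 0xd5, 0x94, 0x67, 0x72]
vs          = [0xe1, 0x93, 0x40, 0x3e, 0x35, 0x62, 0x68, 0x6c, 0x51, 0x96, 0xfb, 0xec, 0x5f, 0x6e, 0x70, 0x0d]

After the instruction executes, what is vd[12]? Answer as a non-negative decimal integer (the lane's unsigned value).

lanes per group: 256·1/2/8 = 16
vl = min(AVL, VLMAX) = min(16, 16) = 16
  i=0: and(0xbb,0xe1) → 161
  i=1: and(0x46,0x93) → 2
  i=2: and(0xc1,0x40) → 64
  i=3: and(0xab,0x3e) → 42
  i=4: and(0x1b,0x35) → 17
  i=5: and(0x75,0x62) → 96
  i=6: and(0x7d,0x68) → 104
  i=7: and(0x42,0x6c) → 64
  i=8: and(0x0f,0x51) → 1
  i=9: and(0x65,0x96) → 4
  i=10: and(0x01,0xfb) → 1
  i=11: and(0x4d,0xec) → 76
  i=12: and(0xd5,0x5f) → 85
  i=13: and(0x94,0x6e) → 4
  i=14: and(0x67,0x70) → 96
  i=15: and(0x72,0x0d) → 0

vd[12] = 85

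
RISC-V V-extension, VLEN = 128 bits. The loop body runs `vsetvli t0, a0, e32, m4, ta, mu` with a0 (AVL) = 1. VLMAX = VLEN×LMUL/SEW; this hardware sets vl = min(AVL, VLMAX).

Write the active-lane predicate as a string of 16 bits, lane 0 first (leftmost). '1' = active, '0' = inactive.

VLMAX = VLEN×LMUL/SEW = 128×4/32 = 16
vl ← min(1, 16) = 1
bits (lane 0 leftmost): 1000000000000000

predicate = 1000000000000000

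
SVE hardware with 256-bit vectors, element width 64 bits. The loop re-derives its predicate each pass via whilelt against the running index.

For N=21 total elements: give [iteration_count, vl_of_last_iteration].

register lanes = 256/64 = 4
iterations = ceil(21/4) = 6; final-pass vl = 1

[iterations, last_vl] = [6, 1]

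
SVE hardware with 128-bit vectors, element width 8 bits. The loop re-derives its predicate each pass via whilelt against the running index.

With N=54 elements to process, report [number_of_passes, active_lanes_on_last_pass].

register lanes = 128/8 = 16
iterations = ceil(54/16) = 4; final-pass vl = 6

[iterations, last_vl] = [4, 6]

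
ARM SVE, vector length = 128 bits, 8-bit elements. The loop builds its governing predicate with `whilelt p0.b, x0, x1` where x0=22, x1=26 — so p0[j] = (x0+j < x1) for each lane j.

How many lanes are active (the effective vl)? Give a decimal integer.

vl = 4

lane count: 128 div 8 = 16
whilelt: lane j active iff 22+j < 26 → j < 4 → 4 active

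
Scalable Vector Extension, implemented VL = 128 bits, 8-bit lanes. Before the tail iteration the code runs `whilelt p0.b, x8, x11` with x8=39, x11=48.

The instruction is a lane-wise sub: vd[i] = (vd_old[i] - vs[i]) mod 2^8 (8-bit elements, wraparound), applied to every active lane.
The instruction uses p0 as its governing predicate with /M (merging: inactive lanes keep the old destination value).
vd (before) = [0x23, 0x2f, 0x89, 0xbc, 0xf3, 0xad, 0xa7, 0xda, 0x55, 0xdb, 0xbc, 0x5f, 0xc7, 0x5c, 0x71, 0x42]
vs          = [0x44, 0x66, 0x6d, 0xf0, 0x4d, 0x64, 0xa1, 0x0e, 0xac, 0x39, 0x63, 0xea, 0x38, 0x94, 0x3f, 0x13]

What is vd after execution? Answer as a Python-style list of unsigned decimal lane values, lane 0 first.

register lanes = 128/8 = 16
p0[j] = (39+j < 48); true for j=0..8 → 9 lanes set
lane  0: sub(0x23,0x44) ⇒ 0xdf
lane  1: sub(0x2f,0x66) ⇒ 0xc9
lane  2: sub(0x89,0x6d) ⇒ 0x1c
lane  3: sub(0xbc,0xf0) ⇒ 0xcc
lane  4: sub(0xf3,0x4d) ⇒ 0xa6
lane  5: sub(0xad,0x64) ⇒ 0x49
lane  6: sub(0xa7,0xa1) ⇒ 0x06
lane  7: sub(0xda,0x0e) ⇒ 0xcc
lane  8: sub(0x55,0xac) ⇒ 0xa9
lane  9: tail/keep ⇒ 0xdb
lane 10: tail/keep ⇒ 0xbc
lane 11: tail/keep ⇒ 0x5f
lane 12: tail/keep ⇒ 0xc7
lane 13: tail/keep ⇒ 0x5c
lane 14: tail/keep ⇒ 0x71
lane 15: tail/keep ⇒ 0x42

vd = [223, 201, 28, 204, 166, 73, 6, 204, 169, 219, 188, 95, 199, 92, 113, 66]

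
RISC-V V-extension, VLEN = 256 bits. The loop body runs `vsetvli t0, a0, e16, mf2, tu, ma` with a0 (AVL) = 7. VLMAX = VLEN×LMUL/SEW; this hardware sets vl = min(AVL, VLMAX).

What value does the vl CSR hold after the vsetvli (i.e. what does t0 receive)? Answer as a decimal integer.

lanes per group: 256·1/2/16 = 8
vl ← min(7, 8) = 7

vl = 7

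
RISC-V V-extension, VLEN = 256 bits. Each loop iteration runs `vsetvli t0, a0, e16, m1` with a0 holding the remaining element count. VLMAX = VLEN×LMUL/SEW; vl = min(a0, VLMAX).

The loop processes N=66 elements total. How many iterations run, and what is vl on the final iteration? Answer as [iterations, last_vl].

VLMAX = (256 × 1) / 16 = 16 lanes
N=66: ⌈66/16⌉ = 5 iters; last vl = 66 − 4×16 = 2

[iterations, last_vl] = [5, 2]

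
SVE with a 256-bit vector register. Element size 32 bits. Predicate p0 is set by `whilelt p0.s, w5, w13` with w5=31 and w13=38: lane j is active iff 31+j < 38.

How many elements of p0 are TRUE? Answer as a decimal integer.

vl = 7

register lanes = 256/32 = 8
whilelt: lane j active iff 31+j < 38 → j < 7 → 7 active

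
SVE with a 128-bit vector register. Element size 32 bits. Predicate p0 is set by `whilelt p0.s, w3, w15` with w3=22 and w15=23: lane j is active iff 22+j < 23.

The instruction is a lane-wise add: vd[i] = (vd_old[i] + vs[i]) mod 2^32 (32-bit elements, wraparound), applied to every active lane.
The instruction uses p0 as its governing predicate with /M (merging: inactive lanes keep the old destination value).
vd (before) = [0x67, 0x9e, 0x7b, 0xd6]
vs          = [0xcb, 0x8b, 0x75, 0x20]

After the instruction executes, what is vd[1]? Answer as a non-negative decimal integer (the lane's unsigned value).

128-bit reg / 32-bit elem → 4 lanes
active while 22+j < 23, i.e. j ∈ [0,1) capped at 4 ⇒ 1
[0] add(0x67,0xcb) = 0x132
[1] tail/keep = 0x9e
[2] tail/keep = 0x7b
[3] tail/keep = 0xd6

vd[1] = 158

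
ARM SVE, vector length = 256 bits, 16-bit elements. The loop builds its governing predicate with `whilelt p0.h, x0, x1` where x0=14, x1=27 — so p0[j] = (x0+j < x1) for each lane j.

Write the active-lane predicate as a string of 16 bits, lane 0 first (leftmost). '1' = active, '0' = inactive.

register lanes = 256/16 = 16
active while 14+j < 27, i.e. j ∈ [0,13) capped at 16 ⇒ 13
bits (lane 0 leftmost): 1111111111111000

predicate = 1111111111111000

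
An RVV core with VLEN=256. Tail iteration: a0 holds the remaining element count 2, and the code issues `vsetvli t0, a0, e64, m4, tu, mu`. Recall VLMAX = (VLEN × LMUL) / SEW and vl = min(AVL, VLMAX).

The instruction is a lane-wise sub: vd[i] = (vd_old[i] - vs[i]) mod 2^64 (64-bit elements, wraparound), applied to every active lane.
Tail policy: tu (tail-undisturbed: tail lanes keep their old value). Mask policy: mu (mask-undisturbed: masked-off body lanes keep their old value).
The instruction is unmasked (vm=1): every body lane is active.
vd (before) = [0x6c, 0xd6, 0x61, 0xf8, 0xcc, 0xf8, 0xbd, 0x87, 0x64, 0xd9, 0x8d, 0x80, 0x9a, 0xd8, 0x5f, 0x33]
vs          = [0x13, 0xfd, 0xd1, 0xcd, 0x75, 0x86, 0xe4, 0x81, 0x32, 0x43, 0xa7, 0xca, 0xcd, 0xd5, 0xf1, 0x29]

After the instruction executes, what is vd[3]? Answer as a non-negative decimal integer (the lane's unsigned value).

VLMAX = (256 × 4) / 64 = 16 lanes
vl = min(AVL, VLMAX) = min(2, 16) = 2
  i=0: sub(0x6c,0x13) → 89
  i=1: sub(0xd6,0xfd) → 18446744073709551577
  i=2: tail/keep → 97
  i=3: tail/keep → 248
  i=4: tail/keep → 204
  i=5: tail/keep → 248
  i=6: tail/keep → 189
  i=7: tail/keep → 135
  i=8: tail/keep → 100
  i=9: tail/keep → 217
  i=10: tail/keep → 141
  i=11: tail/keep → 128
  i=12: tail/keep → 154
  i=13: tail/keep → 216
  i=14: tail/keep → 95
  i=15: tail/keep → 51

vd[3] = 248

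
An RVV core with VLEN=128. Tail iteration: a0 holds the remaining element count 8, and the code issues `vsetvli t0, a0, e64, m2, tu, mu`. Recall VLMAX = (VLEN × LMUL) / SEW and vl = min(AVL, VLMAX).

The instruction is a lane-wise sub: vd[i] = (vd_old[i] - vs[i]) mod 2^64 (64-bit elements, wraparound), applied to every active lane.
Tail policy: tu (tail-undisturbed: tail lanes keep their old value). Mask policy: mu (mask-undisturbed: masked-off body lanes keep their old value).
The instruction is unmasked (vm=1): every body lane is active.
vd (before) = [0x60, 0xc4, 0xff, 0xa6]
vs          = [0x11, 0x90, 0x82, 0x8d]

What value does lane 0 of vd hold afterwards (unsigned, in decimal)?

vd[0] = 79

VLMAX = VLEN×LMUL/SEW = 128×2/64 = 4
vl = min(AVL, VLMAX) = min(8, 4) = 4
lane  0: sub(0x60,0x11) ⇒ 0x4f
lane  1: sub(0xc4,0x90) ⇒ 0x34
lane  2: sub(0xff,0x82) ⇒ 0x7d
lane  3: sub(0xa6,0x8d) ⇒ 0x19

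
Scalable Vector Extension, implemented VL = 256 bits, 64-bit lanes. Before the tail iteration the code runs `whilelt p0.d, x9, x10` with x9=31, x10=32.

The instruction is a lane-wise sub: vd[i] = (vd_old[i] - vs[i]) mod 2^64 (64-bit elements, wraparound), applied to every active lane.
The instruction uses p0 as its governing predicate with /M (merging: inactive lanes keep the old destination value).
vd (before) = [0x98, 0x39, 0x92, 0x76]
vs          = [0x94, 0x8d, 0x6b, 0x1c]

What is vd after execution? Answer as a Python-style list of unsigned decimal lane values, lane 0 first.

register lanes = 256/64 = 4
whilelt: lane j active iff 31+j < 32 → j < 1 → 1 active
[0] sub(0x98,0x94) = 0x04
[1] tail/keep = 0x39
[2] tail/keep = 0x92
[3] tail/keep = 0x76

vd = [4, 57, 146, 118]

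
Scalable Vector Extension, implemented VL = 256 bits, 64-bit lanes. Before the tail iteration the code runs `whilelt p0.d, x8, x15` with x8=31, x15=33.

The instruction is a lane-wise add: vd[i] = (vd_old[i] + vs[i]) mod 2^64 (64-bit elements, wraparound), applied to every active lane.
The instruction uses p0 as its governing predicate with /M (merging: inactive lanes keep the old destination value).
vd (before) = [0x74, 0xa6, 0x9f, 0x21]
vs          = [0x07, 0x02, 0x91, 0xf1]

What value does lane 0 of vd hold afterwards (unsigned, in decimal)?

lane count: 256 div 64 = 4
active while 31+j < 33, i.e. j ∈ [0,2) capped at 4 ⇒ 2
[0] add(0x74,0x07) = 0x7b
[1] add(0xa6,0x02) = 0xa8
[2] tail/keep = 0x9f
[3] tail/keep = 0x21

vd[0] = 123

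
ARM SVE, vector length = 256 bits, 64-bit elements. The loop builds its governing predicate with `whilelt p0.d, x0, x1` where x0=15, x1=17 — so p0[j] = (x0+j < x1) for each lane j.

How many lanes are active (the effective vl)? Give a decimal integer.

vl = 2

register lanes = 256/64 = 4
p0[j] = (15+j < 17); true for j=0..1 → 2 lanes set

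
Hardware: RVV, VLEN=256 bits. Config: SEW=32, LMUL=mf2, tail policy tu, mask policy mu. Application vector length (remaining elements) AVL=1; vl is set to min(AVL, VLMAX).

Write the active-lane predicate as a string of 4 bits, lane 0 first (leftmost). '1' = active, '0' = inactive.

VLMAX = VLEN×LMUL/SEW = 256×1/2/32 = 4
vl ← min(1, 4) = 1
bits (lane 0 leftmost): 1000

predicate = 1000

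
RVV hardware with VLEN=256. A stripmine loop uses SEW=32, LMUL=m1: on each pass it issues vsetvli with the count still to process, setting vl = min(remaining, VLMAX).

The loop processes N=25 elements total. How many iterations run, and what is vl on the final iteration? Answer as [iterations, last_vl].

[iterations, last_vl] = [4, 1]

lanes per group: 256·1/32 = 8
N=25: ⌈25/8⌉ = 4 iters; last vl = 25 − 3×8 = 1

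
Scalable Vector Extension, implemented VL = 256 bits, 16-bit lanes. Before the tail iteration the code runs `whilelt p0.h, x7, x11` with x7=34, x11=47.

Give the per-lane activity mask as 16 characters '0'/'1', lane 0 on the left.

predicate = 1111111111111000

lane count: 256 div 16 = 16
whilelt: lane j active iff 34+j < 47 → j < 13 → 13 active
bits (lane 0 leftmost): 1111111111111000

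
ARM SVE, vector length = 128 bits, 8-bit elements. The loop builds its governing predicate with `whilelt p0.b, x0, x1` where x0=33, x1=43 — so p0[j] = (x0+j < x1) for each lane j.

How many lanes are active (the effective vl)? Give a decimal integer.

register lanes = 128/8 = 16
whilelt: lane j active iff 33+j < 43 → j < 10 → 10 active

vl = 10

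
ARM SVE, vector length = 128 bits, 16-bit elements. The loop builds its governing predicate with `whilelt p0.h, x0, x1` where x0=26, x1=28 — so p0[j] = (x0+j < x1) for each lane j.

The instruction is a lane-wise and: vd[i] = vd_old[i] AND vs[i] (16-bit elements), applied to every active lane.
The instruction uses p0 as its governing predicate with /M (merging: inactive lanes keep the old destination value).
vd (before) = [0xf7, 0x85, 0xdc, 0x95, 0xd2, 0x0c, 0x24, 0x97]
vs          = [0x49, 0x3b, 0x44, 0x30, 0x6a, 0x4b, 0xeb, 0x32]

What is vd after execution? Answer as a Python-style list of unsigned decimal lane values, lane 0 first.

128-bit reg / 16-bit elem → 8 lanes
active while 26+j < 28, i.e. j ∈ [0,2) capped at 8 ⇒ 2
vd[0] and(0xf7,0x49) -> 0x41
vd[1] and(0x85,0x3b) -> 0x01
vd[2] tail/keep -> 0xdc
vd[3] tail/keep -> 0x95
vd[4] tail/keep -> 0xd2
vd[5] tail/keep -> 0x0c
vd[6] tail/keep -> 0x24
vd[7] tail/keep -> 0x97

vd = [65, 1, 220, 149, 210, 12, 36, 151]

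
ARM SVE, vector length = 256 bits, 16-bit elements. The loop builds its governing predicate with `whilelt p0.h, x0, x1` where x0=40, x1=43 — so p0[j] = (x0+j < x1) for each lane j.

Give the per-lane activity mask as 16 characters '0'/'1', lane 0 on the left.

predicate = 1110000000000000

lane count: 256 div 16 = 16
p0[j] = (40+j < 43); true for j=0..2 → 3 lanes set
bits (lane 0 leftmost): 1110000000000000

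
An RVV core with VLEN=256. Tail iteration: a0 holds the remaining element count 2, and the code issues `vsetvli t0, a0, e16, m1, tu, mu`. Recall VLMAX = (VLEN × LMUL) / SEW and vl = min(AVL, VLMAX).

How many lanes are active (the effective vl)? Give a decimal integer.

vl = 2

VLMAX = (256 × 1) / 16 = 16 lanes
AVL=2 ≤ VLMAX=16, so vl = 2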